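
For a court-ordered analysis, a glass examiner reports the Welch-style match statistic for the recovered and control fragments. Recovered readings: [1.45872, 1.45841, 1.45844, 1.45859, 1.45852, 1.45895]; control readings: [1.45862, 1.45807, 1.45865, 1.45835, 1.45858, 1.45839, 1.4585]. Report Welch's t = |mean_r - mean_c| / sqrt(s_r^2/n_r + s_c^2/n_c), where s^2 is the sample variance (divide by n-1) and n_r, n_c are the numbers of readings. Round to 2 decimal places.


Welch's t-criterion for glass RI comparison:
Recovered mean = sum / n_r = 8.75163 / 6 = 1.458605
Control mean = sum / n_c = 10.20916 / 7 = 1.4584514
Recovered sample variance s_r^2 = 4.099e-08
Control sample variance s_c^2 = 4.10476e-08
Welch SE (unpooled) = sqrt(s_r^2/n_r + s_c^2/n_c) = sqrt(6.83167e-09 + 5.86395e-09) = sqrt(1.26956e-08) = 0.000112675
|mean_r - mean_c| = 0.000153571
t = 0.000153571 / 0.000112675 = 1.36

1.36


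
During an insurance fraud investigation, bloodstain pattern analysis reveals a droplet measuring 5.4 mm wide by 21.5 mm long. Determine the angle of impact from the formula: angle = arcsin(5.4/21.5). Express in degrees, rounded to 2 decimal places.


Blood spatter impact angle calculation:
width / length = 5.4 / 21.5 = 0.251163
angle = arcsin(0.251163)
angle = 14.55 degrees

14.55


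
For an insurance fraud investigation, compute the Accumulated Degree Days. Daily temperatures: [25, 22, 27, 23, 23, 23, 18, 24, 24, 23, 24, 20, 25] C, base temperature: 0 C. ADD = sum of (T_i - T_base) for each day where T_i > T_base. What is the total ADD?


Computing ADD day by day:
Day 1: max(0, 25 - 0) = 25
Day 2: max(0, 22 - 0) = 22
Day 3: max(0, 27 - 0) = 27
Day 4: max(0, 23 - 0) = 23
Day 5: max(0, 23 - 0) = 23
Day 6: max(0, 23 - 0) = 23
Day 7: max(0, 18 - 0) = 18
Day 8: max(0, 24 - 0) = 24
Day 9: max(0, 24 - 0) = 24
Day 10: max(0, 23 - 0) = 23
Day 11: max(0, 24 - 0) = 24
Day 12: max(0, 20 - 0) = 20
Day 13: max(0, 25 - 0) = 25
Total ADD = 301

301


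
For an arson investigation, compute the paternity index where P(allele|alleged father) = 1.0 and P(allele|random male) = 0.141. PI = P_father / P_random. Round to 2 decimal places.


Paternity Index calculation:
PI = P(allele|father) / P(allele|random)
PI = 1.0 / 0.141
PI = 7.09

7.09


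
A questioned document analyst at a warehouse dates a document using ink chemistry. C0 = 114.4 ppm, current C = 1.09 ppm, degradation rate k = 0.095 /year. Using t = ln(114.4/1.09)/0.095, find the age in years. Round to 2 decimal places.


Document age estimation:
C0/C = 114.4 / 1.09 = 104.954128
ln(C0/C) = 4.653523
t = 4.653523 / 0.095 = 48.98 years

48.98


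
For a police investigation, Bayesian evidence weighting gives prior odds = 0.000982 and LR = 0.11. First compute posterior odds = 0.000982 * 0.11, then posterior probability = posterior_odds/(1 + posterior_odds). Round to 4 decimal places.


Bayesian evidence evaluation:
Posterior odds = prior_odds * LR = 0.000982 * 0.11 = 0.00010802
Posterior probability = posterior_odds / (1 + posterior_odds)
= 0.00010802 / (1 + 0.00010802)
= 0.00010802 / 1.00010802
= 0.0001

0.0001


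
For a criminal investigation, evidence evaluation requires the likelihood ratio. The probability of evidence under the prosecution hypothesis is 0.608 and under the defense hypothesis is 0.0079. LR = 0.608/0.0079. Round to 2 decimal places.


Likelihood ratio calculation:
LR = P(E|Hp) / P(E|Hd)
LR = 0.608 / 0.0079
LR = 76.96

76.96


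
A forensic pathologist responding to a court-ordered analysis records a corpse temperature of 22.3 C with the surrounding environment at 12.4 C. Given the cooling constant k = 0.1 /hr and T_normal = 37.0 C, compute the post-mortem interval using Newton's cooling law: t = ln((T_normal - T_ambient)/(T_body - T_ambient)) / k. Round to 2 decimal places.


Using Newton's law of cooling:
t = ln((T_normal - T_ambient) / (T_body - T_ambient)) / k
T_normal - T_ambient = 24.6
T_body - T_ambient = 9.9
Ratio = 2.484848
ln(ratio) = 0.910211
t = 0.910211 / 0.1 = 9.10 hours

9.10


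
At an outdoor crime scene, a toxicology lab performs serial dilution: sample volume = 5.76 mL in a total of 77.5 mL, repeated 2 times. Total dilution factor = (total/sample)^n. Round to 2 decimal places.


Dilution factor calculation:
Single dilution = V_total / V_sample = 77.5 / 5.76 ≈ 13.454861
Number of dilutions = 2
Total DF = (77.5 / 5.76)^2 (full precision, rounded at the end) = 181.03

181.03


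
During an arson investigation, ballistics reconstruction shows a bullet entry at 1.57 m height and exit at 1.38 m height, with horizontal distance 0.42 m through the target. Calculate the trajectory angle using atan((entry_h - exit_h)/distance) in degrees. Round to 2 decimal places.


Bullet trajectory angle:
Height difference = 1.57 - 1.38 = 0.19 m
angle = atan(0.19 / 0.42)
angle = atan(0.452381)
angle = 24.34 degrees

24.34


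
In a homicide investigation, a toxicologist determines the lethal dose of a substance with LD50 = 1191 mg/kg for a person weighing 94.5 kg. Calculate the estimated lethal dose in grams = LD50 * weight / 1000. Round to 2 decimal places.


Lethal dose calculation:
Lethal dose = LD50 * body_weight / 1000
= 1191 * 94.5 / 1000
= 112549.5 / 1000
= 112.55 g

112.55


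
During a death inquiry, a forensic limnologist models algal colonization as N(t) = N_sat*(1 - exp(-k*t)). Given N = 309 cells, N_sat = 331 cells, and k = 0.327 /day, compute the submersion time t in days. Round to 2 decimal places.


PMSI from diatom colonization curve:
N / N_sat = 309 / 331 = 0.933535
1 - N/N_sat = 0.066465
ln(1 - N/N_sat) = -2.71108
t = -ln(1 - N/N_sat) / k = -(-2.71108) / 0.327 = 8.29 days

8.29


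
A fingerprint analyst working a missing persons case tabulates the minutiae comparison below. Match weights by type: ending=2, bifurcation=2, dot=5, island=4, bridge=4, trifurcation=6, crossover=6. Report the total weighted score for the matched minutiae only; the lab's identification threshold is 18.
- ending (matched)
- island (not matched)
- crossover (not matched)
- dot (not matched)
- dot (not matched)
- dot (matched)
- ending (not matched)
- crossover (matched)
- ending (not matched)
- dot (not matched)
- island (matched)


Weighted minutiae match score:
  ending: matched, +2 (running total 2)
  island: not matched, +0
  crossover: not matched, +0
  dot: not matched, +0
  dot: not matched, +0
  dot: matched, +5 (running total 7)
  ending: not matched, +0
  crossover: matched, +6 (running total 13)
  ending: not matched, +0
  dot: not matched, +0
  island: matched, +4 (running total 17)
Total score = 17
Threshold = 18; verdict = inconclusive

17


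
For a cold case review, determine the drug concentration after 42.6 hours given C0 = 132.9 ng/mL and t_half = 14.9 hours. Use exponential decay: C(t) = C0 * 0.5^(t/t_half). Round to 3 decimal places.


Drug concentration decay:
Number of half-lives = t / t_half = 42.6 / 14.9 = 2.85906
Decay factor = 0.5^2.85906 = 0.13782791
C(t) = 132.9 * 0.13782791 = 18.317 ng/mL

18.317


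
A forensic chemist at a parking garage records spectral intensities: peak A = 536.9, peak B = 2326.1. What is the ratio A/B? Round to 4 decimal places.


Spectral peak ratio:
Peak A = 536.9 counts
Peak B = 2326.1 counts
Ratio = 536.9 / 2326.1 = 0.2308

0.2308


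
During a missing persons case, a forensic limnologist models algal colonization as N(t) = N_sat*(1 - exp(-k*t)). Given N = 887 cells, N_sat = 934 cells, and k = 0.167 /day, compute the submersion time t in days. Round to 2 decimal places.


PMSI from diatom colonization curve:
N / N_sat = 887 / 934 = 0.949679
1 - N/N_sat = 0.050321
ln(1 - N/N_sat) = -2.989333
t = -ln(1 - N/N_sat) / k = -(-2.989333) / 0.167 = 17.90 days

17.90


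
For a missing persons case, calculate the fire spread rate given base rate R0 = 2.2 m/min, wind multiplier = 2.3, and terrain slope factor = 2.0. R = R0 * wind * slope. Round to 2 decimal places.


Fire spread rate calculation:
R = R0 * wind_factor * slope_factor
= 2.2 * 2.3 * 2.0
= 5.06 * 2.0
= 10.12 m/min

10.12


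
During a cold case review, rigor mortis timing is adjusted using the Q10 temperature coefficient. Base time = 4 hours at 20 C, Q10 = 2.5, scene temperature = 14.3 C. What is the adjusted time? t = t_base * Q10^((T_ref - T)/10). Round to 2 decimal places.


Rigor mortis time adjustment:
Exponent = (T_ref - T_actual) / 10 = (20 - 14.3) / 10 = 0.57
Q10 factor = 2.5^0.57 = 1.68588
t_adjusted = 4 * 1.68588 = 6.74 hours

6.74


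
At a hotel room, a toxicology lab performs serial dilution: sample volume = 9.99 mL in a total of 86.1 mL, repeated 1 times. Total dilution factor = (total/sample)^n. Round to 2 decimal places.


Dilution factor calculation:
Single dilution = V_total / V_sample = 86.1 / 9.99 ≈ 8.618619
Number of dilutions = 1
Total DF = (86.1 / 9.99)^1 (full precision, rounded at the end) = 8.62

8.62


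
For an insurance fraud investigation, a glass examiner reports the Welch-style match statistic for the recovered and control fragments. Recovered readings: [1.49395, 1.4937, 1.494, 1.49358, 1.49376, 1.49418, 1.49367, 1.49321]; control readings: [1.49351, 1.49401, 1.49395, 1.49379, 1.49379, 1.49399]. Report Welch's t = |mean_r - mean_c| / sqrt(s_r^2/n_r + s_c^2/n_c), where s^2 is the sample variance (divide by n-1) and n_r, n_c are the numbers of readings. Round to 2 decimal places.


Welch's t-criterion for glass RI comparison:
Recovered mean = sum / n_r = 11.95005 / 8 = 1.4937562
Control mean = sum / n_c = 8.96304 / 6 = 1.49384
Recovered sample variance s_r^2 = 8.80839e-08
Control sample variance s_c^2 = 3.548e-08
Welch SE (unpooled) = sqrt(s_r^2/n_r + s_c^2/n_c) = sqrt(1.10105e-08 + 5.91333e-09) = sqrt(1.69238e-08) = 0.000130092
|mean_r - mean_c| = 8.375e-05
t = 8.375e-05 / 0.000130092 = 0.64

0.64


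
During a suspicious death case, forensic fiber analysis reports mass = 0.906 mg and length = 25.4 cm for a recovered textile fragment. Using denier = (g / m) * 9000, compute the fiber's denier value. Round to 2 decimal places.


Denier calculation:
Mass in grams = 0.906 mg / 1000 = 0.000906 g
Length in meters = 25.4 cm / 100 = 0.254 m
Linear density = mass / length = 0.000906 / 0.254 = 0.00356693 g/m
Denier = (g/m) * 9000 = 0.00356693 * 9000 = 32.10

32.10


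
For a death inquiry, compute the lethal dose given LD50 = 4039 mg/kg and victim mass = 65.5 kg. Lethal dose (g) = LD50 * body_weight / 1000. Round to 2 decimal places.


Lethal dose calculation:
Lethal dose = LD50 * body_weight / 1000
= 4039 * 65.5 / 1000
= 264554.5 / 1000
= 264.55 g

264.55


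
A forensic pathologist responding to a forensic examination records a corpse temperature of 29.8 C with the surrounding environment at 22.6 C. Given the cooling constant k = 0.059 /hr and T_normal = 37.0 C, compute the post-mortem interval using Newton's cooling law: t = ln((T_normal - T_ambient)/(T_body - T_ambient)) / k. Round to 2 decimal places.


Using Newton's law of cooling:
t = ln((T_normal - T_ambient) / (T_body - T_ambient)) / k
T_normal - T_ambient = 14.4
T_body - T_ambient = 7.2
Ratio = 2
ln(ratio) = 0.693147
t = 0.693147 / 0.059 = 11.75 hours

11.75


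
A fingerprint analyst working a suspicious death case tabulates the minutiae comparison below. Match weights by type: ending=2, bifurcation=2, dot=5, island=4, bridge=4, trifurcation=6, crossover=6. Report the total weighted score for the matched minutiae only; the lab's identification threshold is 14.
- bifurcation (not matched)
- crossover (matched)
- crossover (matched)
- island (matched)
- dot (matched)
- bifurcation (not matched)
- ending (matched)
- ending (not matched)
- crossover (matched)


Weighted minutiae match score:
  bifurcation: not matched, +0
  crossover: matched, +6 (running total 6)
  crossover: matched, +6 (running total 12)
  island: matched, +4 (running total 16)
  dot: matched, +5 (running total 21)
  bifurcation: not matched, +0
  ending: matched, +2 (running total 23)
  ending: not matched, +0
  crossover: matched, +6 (running total 29)
Total score = 29
Threshold = 14; verdict = identification

29


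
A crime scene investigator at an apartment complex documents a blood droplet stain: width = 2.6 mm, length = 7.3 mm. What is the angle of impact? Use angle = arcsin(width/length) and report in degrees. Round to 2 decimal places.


Blood spatter impact angle calculation:
width / length = 2.6 / 7.3 = 0.356164
angle = arcsin(0.356164)
angle = 20.86 degrees

20.86


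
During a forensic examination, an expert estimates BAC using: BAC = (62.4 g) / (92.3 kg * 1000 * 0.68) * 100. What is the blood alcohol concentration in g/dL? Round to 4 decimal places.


Applying the Widmark formula:
BAC = (dose_g / (body_wt * 1000 * r)) * 100
Denominator = 92.3 * 1000 * 0.68 = 62764
BAC = (62.4 / 62764) * 100
BAC = 0.0994 g/dL

0.0994


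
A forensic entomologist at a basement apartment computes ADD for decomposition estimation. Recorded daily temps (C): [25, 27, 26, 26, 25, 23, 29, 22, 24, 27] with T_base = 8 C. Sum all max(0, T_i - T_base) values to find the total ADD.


Computing ADD day by day:
Day 1: max(0, 25 - 8) = 17
Day 2: max(0, 27 - 8) = 19
Day 3: max(0, 26 - 8) = 18
Day 4: max(0, 26 - 8) = 18
Day 5: max(0, 25 - 8) = 17
Day 6: max(0, 23 - 8) = 15
Day 7: max(0, 29 - 8) = 21
Day 8: max(0, 22 - 8) = 14
Day 9: max(0, 24 - 8) = 16
Day 10: max(0, 27 - 8) = 19
Total ADD = 174

174


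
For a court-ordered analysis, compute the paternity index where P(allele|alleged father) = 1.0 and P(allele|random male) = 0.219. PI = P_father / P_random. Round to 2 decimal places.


Paternity Index calculation:
PI = P(allele|father) / P(allele|random)
PI = 1.0 / 0.219
PI = 4.57

4.57


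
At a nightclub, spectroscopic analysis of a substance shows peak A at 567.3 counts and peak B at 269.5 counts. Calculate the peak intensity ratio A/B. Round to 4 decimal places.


Spectral peak ratio:
Peak A = 567.3 counts
Peak B = 269.5 counts
Ratio = 567.3 / 269.5 = 2.1050

2.1050


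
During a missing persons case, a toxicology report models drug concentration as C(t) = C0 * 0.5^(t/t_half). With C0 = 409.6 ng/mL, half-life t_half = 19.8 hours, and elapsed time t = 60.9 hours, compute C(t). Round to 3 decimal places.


Drug concentration decay:
Number of half-lives = t / t_half = 60.9 / 19.8 = 3.075758
Decay factor = 0.5^3.075758 = 0.11860543
C(t) = 409.6 * 0.11860543 = 48.581 ng/mL

48.581


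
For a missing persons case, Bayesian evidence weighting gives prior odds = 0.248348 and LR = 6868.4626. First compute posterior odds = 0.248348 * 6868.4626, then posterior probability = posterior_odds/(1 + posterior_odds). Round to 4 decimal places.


Bayesian evidence evaluation:
Posterior odds = prior_odds * LR = 0.248348 * 6868.4626 = 1705.769
Posterior probability = posterior_odds / (1 + posterior_odds)
= 1705.769 / (1 + 1705.769)
= 1705.769 / 1706.769
= 0.9994

0.9994


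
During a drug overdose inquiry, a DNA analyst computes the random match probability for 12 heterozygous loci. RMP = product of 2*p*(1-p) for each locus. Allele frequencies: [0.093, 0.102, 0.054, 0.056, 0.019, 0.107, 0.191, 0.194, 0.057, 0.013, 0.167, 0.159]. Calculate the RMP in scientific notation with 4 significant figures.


Computing RMP for 12 loci:
Locus 1: 2 * 0.093 * 0.907 = 0.168702
Locus 2: 2 * 0.102 * 0.898 = 0.183192
Locus 3: 2 * 0.054 * 0.946 = 0.102168
Locus 4: 2 * 0.056 * 0.944 = 0.105728
Locus 5: 2 * 0.019 * 0.981 = 0.037278
Locus 6: 2 * 0.107 * 0.893 = 0.191102
Locus 7: 2 * 0.191 * 0.809 = 0.309038
Locus 8: 2 * 0.194 * 0.806 = 0.312728
Locus 9: 2 * 0.057 * 0.943 = 0.107502
Locus 10: 2 * 0.013 * 0.987 = 0.025662
Locus 11: 2 * 0.167 * 0.833 = 0.278222
Locus 12: 2 * 0.159 * 0.841 = 0.267438
RMP = 4.718e-11

4.718e-11


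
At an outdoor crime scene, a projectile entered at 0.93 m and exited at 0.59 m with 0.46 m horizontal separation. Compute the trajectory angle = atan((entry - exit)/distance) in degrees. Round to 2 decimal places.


Bullet trajectory angle:
Height difference = 0.93 - 0.59 = 0.34 m
angle = atan(0.34 / 0.46)
angle = atan(0.73913)
angle = 36.47 degrees

36.47


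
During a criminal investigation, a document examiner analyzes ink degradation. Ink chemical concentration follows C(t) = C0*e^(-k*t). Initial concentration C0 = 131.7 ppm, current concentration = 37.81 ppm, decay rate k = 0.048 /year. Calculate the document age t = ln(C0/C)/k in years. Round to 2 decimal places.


Document age estimation:
C0/C = 131.7 / 37.81 = 3.483206
ln(C0/C) = 1.247953
t = 1.247953 / 0.048 = 26.00 years

26.00


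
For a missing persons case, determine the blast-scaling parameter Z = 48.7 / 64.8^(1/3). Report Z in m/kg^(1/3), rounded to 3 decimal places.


Scaled distance calculation:
W^(1/3) = 64.8^(1/3) = 4.016598
Z = R / W^(1/3) = 48.7 / 4.016598
Z = 12.125 m/kg^(1/3)

12.125


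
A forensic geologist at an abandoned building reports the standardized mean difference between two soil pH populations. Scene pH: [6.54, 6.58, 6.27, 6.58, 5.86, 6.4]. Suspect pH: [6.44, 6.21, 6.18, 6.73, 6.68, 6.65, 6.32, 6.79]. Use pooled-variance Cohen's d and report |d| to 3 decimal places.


Pooled-variance Cohen's d for soil pH comparison:
Scene mean = 38.23 / 6 = 6.371667
Suspect mean = 52 / 8 = 6.5
Scene sample variance s_s^2 = 0.077617
Suspect sample variance s_c^2 = 0.0592
Pooled variance = ((n_s-1)*s_s^2 + (n_c-1)*s_c^2) / (n_s + n_c - 2) = 0.066874
Pooled SD = sqrt(0.066874) = 0.2586
Mean difference = -0.128333
|d| = |-0.128333| / 0.2586 = 0.496

0.496


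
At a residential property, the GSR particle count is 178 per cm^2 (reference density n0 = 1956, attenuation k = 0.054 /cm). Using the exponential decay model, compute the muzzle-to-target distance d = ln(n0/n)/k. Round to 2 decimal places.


GSR distance calculation:
n0/n = 1956 / 178 = 10.988764
ln(n0/n) = 2.396873
d = 2.396873 / 0.054 = 44.39 cm

44.39


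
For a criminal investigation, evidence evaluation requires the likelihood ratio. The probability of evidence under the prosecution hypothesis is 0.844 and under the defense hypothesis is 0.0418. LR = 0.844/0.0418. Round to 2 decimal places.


Likelihood ratio calculation:
LR = P(E|Hp) / P(E|Hd)
LR = 0.844 / 0.0418
LR = 20.19

20.19


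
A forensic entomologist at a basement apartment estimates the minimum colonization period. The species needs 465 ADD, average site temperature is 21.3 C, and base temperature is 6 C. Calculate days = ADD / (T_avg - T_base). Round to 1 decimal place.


Insect development time:
Effective temperature = avg_temp - T_base = 21.3 - 6 = 15.3 C
Days = ADD / effective_temp = 465 / 15.3 = 30.4 days

30.4


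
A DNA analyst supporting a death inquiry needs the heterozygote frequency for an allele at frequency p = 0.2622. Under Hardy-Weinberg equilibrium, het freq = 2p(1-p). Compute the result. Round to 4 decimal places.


Hardy-Weinberg heterozygote frequency:
q = 1 - p = 1 - 0.2622 = 0.7378
2pq = 2 * 0.2622 * 0.7378 = 0.3869

0.3869


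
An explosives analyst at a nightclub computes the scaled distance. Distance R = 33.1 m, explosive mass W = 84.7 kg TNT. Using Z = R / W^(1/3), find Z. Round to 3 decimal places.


Scaled distance calculation:
W^(1/3) = 84.7^(1/3) = 4.391651
Z = R / W^(1/3) = 33.1 / 4.391651
Z = 7.537 m/kg^(1/3)

7.537


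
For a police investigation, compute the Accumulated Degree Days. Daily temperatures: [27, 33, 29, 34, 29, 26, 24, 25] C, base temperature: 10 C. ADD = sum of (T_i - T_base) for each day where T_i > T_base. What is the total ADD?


Computing ADD day by day:
Day 1: max(0, 27 - 10) = 17
Day 2: max(0, 33 - 10) = 23
Day 3: max(0, 29 - 10) = 19
Day 4: max(0, 34 - 10) = 24
Day 5: max(0, 29 - 10) = 19
Day 6: max(0, 26 - 10) = 16
Day 7: max(0, 24 - 10) = 14
Day 8: max(0, 25 - 10) = 15
Total ADD = 147

147


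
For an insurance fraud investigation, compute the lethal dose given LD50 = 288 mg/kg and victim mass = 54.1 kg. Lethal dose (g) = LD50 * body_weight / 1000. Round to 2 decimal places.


Lethal dose calculation:
Lethal dose = LD50 * body_weight / 1000
= 288 * 54.1 / 1000
= 15580.8 / 1000
= 15.58 g

15.58


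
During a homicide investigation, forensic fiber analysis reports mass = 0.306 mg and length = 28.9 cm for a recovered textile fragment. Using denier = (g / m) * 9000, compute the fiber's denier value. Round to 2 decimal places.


Denier calculation:
Mass in grams = 0.306 mg / 1000 = 0.000306 g
Length in meters = 28.9 cm / 100 = 0.289 m
Linear density = mass / length = 0.000306 / 0.289 = 0.00105882 g/m
Denier = (g/m) * 9000 = 0.00105882 * 9000 = 9.53

9.53


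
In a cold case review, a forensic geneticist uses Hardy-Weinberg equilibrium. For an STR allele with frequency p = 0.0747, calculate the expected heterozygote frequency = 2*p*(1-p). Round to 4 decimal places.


Hardy-Weinberg heterozygote frequency:
q = 1 - p = 1 - 0.0747 = 0.9253
2pq = 2 * 0.0747 * 0.9253 = 0.1382

0.1382


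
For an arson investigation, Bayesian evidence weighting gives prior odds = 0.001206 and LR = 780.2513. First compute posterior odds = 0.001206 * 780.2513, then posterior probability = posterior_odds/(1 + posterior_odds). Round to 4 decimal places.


Bayesian evidence evaluation:
Posterior odds = prior_odds * LR = 0.001206 * 780.2513 = 0.9409831
Posterior probability = posterior_odds / (1 + posterior_odds)
= 0.9409831 / (1 + 0.9409831)
= 0.9409831 / 1.9409831
= 0.4848

0.4848


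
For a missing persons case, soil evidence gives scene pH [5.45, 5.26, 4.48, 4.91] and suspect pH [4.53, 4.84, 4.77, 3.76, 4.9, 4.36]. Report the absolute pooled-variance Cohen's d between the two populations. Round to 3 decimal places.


Pooled-variance Cohen's d for soil pH comparison:
Scene mean = 20.1 / 4 = 5.025
Suspect mean = 27.16 / 6 = 4.526667
Scene sample variance s_s^2 = 0.182033
Suspect sample variance s_c^2 = 0.182467
Pooled variance = ((n_s-1)*s_s^2 + (n_c-1)*s_c^2) / (n_s + n_c - 2) = 0.182304
Pooled SD = sqrt(0.182304) = 0.426971
Mean difference = 0.498333
|d| = |0.498333| / 0.426971 = 1.167

1.167


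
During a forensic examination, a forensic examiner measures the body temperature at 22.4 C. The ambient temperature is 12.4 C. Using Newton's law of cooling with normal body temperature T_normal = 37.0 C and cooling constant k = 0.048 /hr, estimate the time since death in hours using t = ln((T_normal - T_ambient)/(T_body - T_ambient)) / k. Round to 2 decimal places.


Using Newton's law of cooling:
t = ln((T_normal - T_ambient) / (T_body - T_ambient)) / k
T_normal - T_ambient = 24.6
T_body - T_ambient = 10.0
Ratio = 2.46
ln(ratio) = 0.900161
t = 0.900161 / 0.048 = 18.75 hours

18.75


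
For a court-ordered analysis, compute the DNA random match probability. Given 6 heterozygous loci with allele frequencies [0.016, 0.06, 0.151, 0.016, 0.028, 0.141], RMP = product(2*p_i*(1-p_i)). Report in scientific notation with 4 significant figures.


Computing RMP for 6 loci:
Locus 1: 2 * 0.016 * 0.984 = 0.031488
Locus 2: 2 * 0.06 * 0.94 = 0.1128
Locus 3: 2 * 0.151 * 0.849 = 0.256398
Locus 4: 2 * 0.016 * 0.984 = 0.031488
Locus 5: 2 * 0.028 * 0.972 = 0.054432
Locus 6: 2 * 0.141 * 0.859 = 0.242238
RMP = 3.781e-07

3.781e-07


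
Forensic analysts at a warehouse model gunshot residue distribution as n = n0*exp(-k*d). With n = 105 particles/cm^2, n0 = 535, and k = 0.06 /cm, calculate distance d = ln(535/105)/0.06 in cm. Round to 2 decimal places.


GSR distance calculation:
n0/n = 535 / 105 = 5.095238
ln(n0/n) = 1.628306
d = 1.628306 / 0.06 = 27.14 cm

27.14


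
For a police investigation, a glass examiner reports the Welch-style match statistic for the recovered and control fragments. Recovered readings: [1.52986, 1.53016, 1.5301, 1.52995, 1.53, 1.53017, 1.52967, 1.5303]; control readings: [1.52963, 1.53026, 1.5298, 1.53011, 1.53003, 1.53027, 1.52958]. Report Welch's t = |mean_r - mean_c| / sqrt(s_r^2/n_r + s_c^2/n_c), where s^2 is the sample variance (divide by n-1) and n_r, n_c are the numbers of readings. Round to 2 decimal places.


Welch's t-criterion for glass RI comparison:
Recovered mean = sum / n_r = 12.24021 / 8 = 1.5300262
Control mean = sum / n_c = 10.70968 / 7 = 1.5299543
Recovered sample variance s_r^2 = 3.99982e-08
Control sample variance s_c^2 = 8.20286e-08
Welch SE (unpooled) = sqrt(s_r^2/n_r + s_c^2/n_c) = sqrt(4.99978e-09 + 1.17184e-08) = sqrt(1.67182e-08) = 0.000129299
|mean_r - mean_c| = 7.19643e-05
t = 7.19643e-05 / 0.000129299 = 0.56

0.56


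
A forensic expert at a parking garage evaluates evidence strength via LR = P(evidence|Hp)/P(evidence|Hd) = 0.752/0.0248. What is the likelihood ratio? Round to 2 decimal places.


Likelihood ratio calculation:
LR = P(E|Hp) / P(E|Hd)
LR = 0.752 / 0.0248
LR = 30.32

30.32


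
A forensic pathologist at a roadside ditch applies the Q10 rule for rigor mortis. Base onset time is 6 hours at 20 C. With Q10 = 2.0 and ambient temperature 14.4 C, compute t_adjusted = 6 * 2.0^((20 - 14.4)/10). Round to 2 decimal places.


Rigor mortis time adjustment:
Exponent = (T_ref - T_actual) / 10 = (20 - 14.4) / 10 = 0.56
Q10 factor = 2.0^0.56 = 1.47427
t_adjusted = 6 * 1.47427 = 8.85 hours

8.85


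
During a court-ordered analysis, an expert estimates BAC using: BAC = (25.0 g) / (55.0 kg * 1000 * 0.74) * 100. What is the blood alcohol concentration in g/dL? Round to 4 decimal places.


Applying the Widmark formula:
BAC = (dose_g / (body_wt * 1000 * r)) * 100
Denominator = 55.0 * 1000 * 0.74 = 40700
BAC = (25.0 / 40700) * 100
BAC = 0.0614 g/dL

0.0614


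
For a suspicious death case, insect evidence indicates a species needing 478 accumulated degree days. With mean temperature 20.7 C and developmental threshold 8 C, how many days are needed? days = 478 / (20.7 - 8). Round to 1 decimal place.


Insect development time:
Effective temperature = avg_temp - T_base = 20.7 - 8 = 12.7 C
Days = ADD / effective_temp = 478 / 12.7 = 37.6 days

37.6


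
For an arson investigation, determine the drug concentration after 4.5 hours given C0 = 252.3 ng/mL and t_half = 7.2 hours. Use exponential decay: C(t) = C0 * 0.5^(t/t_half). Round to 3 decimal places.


Drug concentration decay:
Number of half-lives = t / t_half = 4.5 / 7.2 = 0.625
Decay factor = 0.5^0.625 = 0.64841978
C(t) = 252.3 * 0.64841978 = 163.596 ng/mL

163.596


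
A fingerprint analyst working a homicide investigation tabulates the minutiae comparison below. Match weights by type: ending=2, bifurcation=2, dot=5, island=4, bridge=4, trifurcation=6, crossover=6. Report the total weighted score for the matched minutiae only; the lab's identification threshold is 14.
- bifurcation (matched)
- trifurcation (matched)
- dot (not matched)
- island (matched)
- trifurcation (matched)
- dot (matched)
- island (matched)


Weighted minutiae match score:
  bifurcation: matched, +2 (running total 2)
  trifurcation: matched, +6 (running total 8)
  dot: not matched, +0
  island: matched, +4 (running total 12)
  trifurcation: matched, +6 (running total 18)
  dot: matched, +5 (running total 23)
  island: matched, +4 (running total 27)
Total score = 27
Threshold = 14; verdict = identification

27


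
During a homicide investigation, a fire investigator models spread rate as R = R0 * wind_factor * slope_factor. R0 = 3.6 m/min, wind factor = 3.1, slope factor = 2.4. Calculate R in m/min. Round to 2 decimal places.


Fire spread rate calculation:
R = R0 * wind_factor * slope_factor
= 3.6 * 3.1 * 2.4
= 11.16 * 2.4
= 26.78 m/min

26.78


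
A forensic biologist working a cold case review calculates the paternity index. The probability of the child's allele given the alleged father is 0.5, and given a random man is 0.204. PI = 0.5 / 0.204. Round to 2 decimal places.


Paternity Index calculation:
PI = P(allele|father) / P(allele|random)
PI = 0.5 / 0.204
PI = 2.45

2.45


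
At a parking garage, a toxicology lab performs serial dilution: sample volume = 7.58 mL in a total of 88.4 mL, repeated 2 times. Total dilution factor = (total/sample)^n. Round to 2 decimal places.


Dilution factor calculation:
Single dilution = V_total / V_sample = 88.4 / 7.58 ≈ 11.662269
Number of dilutions = 2
Total DF = (88.4 / 7.58)^2 (full precision, rounded at the end) = 136.01

136.01


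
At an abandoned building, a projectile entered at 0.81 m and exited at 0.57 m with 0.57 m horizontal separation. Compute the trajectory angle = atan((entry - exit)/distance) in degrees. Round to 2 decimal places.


Bullet trajectory angle:
Height difference = 0.81 - 0.57 = 0.24 m
angle = atan(0.24 / 0.57)
angle = atan(0.421053)
angle = 22.83 degrees

22.83


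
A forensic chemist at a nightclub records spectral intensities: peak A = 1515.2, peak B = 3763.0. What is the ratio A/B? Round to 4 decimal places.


Spectral peak ratio:
Peak A = 1515.2 counts
Peak B = 3763.0 counts
Ratio = 1515.2 / 3763.0 = 0.4027

0.4027


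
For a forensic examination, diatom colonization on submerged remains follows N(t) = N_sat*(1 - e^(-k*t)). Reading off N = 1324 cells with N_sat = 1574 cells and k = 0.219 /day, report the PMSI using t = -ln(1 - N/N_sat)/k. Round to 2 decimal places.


PMSI from diatom colonization curve:
N / N_sat = 1324 / 1574 = 0.841169
1 - N/N_sat = 0.158831
ln(1 - N/N_sat) = -1.839915
t = -ln(1 - N/N_sat) / k = -(-1.839915) / 0.219 = 8.40 days

8.40


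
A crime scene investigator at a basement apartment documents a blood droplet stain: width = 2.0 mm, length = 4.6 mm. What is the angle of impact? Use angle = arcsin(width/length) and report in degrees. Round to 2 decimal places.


Blood spatter impact angle calculation:
width / length = 2.0 / 4.6 = 0.434783
angle = arcsin(0.434783)
angle = 25.77 degrees

25.77


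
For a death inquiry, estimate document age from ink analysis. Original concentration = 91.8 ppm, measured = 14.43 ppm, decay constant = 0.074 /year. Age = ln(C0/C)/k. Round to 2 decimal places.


Document age estimation:
C0/C = 91.8 / 14.43 = 6.361746
ln(C0/C) = 1.850303
t = 1.850303 / 0.074 = 25.00 years

25.00


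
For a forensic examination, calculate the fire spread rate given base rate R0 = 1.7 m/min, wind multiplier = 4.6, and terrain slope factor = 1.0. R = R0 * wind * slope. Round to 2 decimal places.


Fire spread rate calculation:
R = R0 * wind_factor * slope_factor
= 1.7 * 4.6 * 1.0
= 7.82 * 1.0
= 7.82 m/min

7.82


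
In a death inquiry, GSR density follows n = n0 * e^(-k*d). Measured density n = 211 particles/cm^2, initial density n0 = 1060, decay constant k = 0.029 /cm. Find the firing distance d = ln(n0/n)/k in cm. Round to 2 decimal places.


GSR distance calculation:
n0/n = 1060 / 211 = 5.023697
ln(n0/n) = 1.614166
d = 1.614166 / 0.029 = 55.66 cm

55.66


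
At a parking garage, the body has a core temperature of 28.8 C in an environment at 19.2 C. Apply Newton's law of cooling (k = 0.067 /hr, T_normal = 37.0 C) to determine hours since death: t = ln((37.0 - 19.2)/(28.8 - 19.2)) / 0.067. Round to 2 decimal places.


Using Newton's law of cooling:
t = ln((T_normal - T_ambient) / (T_body - T_ambient)) / k
T_normal - T_ambient = 17.8
T_body - T_ambient = 9.6
Ratio = 1.854167
ln(ratio) = 0.617436
t = 0.617436 / 0.067 = 9.22 hours

9.22


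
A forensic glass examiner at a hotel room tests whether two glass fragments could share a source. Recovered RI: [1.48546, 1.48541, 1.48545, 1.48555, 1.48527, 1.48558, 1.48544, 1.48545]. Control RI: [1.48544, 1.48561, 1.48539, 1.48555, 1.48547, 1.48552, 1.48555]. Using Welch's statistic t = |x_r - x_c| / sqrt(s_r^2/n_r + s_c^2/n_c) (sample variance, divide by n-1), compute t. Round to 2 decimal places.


Welch's t-criterion for glass RI comparison:
Recovered mean = sum / n_r = 11.88361 / 8 = 1.4854512
Control mean = sum / n_c = 10.39853 / 7 = 1.4855043
Recovered sample variance s_r^2 = 8.72679e-09
Control sample variance s_c^2 = 5.6619e-09
Welch SE (unpooled) = sqrt(s_r^2/n_r + s_c^2/n_c) = sqrt(1.09085e-09 + 8.08844e-10) = sqrt(1.89969e-09) = 4.35854e-05
|mean_r - mean_c| = 5.30357e-05
t = 5.30357e-05 / 4.35854e-05 = 1.22

1.22


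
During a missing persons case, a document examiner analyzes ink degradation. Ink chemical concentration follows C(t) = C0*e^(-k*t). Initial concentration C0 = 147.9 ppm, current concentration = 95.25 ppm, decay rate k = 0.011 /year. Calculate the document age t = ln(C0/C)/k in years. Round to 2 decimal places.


Document age estimation:
C0/C = 147.9 / 95.25 = 1.552756
ln(C0/C) = 0.440031
t = 0.440031 / 0.011 = 40.00 years

40.00


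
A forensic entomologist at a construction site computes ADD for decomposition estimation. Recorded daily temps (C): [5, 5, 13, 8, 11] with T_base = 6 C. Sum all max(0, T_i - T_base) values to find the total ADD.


Computing ADD day by day:
Day 1: max(0, 5 - 6) = 0
Day 2: max(0, 5 - 6) = 0
Day 3: max(0, 13 - 6) = 7
Day 4: max(0, 8 - 6) = 2
Day 5: max(0, 11 - 6) = 5
Total ADD = 14

14


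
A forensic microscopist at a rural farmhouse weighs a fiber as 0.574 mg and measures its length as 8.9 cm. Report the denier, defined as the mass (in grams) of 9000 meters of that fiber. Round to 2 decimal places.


Denier calculation:
Mass in grams = 0.574 mg / 1000 = 0.000574 g
Length in meters = 8.9 cm / 100 = 0.089 m
Linear density = mass / length = 0.000574 / 0.089 = 0.00644944 g/m
Denier = (g/m) * 9000 = 0.00644944 * 9000 = 58.04

58.04


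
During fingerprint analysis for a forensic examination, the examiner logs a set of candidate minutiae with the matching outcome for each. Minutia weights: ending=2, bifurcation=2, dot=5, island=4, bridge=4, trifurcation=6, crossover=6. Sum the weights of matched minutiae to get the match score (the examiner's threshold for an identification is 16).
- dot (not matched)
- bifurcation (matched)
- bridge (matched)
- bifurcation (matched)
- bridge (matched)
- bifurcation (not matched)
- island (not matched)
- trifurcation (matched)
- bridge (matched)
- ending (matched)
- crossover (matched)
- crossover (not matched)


Weighted minutiae match score:
  dot: not matched, +0
  bifurcation: matched, +2 (running total 2)
  bridge: matched, +4 (running total 6)
  bifurcation: matched, +2 (running total 8)
  bridge: matched, +4 (running total 12)
  bifurcation: not matched, +0
  island: not matched, +0
  trifurcation: matched, +6 (running total 18)
  bridge: matched, +4 (running total 22)
  ending: matched, +2 (running total 24)
  crossover: matched, +6 (running total 30)
  crossover: not matched, +0
Total score = 30
Threshold = 16; verdict = identification

30


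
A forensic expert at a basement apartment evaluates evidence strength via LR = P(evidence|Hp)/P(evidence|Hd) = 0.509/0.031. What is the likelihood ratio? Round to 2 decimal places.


Likelihood ratio calculation:
LR = P(E|Hp) / P(E|Hd)
LR = 0.509 / 0.031
LR = 16.42

16.42


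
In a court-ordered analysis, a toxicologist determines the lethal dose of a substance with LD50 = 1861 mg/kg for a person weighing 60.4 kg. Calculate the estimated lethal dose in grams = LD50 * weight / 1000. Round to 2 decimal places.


Lethal dose calculation:
Lethal dose = LD50 * body_weight / 1000
= 1861 * 60.4 / 1000
= 112404.4 / 1000
= 112.40 g

112.40


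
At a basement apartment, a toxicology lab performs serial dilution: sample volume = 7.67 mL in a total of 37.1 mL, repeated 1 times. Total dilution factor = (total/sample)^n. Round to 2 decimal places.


Dilution factor calculation:
Single dilution = V_total / V_sample = 37.1 / 7.67 ≈ 4.837027
Number of dilutions = 1
Total DF = (37.1 / 7.67)^1 (full precision, rounded at the end) = 4.84

4.84


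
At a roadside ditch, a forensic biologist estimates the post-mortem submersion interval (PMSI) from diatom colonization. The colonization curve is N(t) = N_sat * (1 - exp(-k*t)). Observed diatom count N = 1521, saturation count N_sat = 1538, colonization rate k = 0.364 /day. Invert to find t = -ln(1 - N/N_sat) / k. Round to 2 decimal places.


PMSI from diatom colonization curve:
N / N_sat = 1521 / 1538 = 0.988947
1 - N/N_sat = 0.011053
ln(1 - N/N_sat) = -4.505053
t = -ln(1 - N/N_sat) / k = -(-4.505053) / 0.364 = 12.38 days

12.38


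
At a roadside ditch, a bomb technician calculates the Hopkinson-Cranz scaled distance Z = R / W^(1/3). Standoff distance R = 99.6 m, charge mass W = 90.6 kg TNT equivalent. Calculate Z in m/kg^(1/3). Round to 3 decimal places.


Scaled distance calculation:
W^(1/3) = 90.6^(1/3) = 4.491341
Z = R / W^(1/3) = 99.6 / 4.491341
Z = 22.176 m/kg^(1/3)

22.176


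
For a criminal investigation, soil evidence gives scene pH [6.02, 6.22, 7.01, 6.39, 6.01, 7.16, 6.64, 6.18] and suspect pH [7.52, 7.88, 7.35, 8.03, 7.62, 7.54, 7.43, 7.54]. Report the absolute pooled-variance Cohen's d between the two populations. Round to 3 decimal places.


Pooled-variance Cohen's d for soil pH comparison:
Scene mean = 51.63 / 8 = 6.45375
Suspect mean = 60.91 / 8 = 7.61375
Scene sample variance s_s^2 = 0.194513
Suspect sample variance s_c^2 = 0.052455
Pooled variance = ((n_s-1)*s_s^2 + (n_c-1)*s_c^2) / (n_s + n_c - 2) = 0.123484
Pooled SD = sqrt(0.123484) = 0.351403
Mean difference = -1.16
|d| = |-1.16| / 0.351403 = 3.301

3.301


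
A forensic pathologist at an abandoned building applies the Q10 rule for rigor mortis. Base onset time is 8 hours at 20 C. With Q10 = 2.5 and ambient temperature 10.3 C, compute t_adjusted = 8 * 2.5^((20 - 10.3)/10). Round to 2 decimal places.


Rigor mortis time adjustment:
Exponent = (T_ref - T_actual) / 10 = (20 - 10.3) / 10 = 0.97
Q10 factor = 2.5^0.97 = 2.43221
t_adjusted = 8 * 2.43221 = 19.46 hours

19.46


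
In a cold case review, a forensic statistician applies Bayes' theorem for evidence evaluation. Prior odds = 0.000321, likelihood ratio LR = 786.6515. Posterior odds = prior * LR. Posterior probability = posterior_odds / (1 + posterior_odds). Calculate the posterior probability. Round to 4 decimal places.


Bayesian evidence evaluation:
Posterior odds = prior_odds * LR = 0.000321 * 786.6515 = 0.2525151
Posterior probability = posterior_odds / (1 + posterior_odds)
= 0.2525151 / (1 + 0.2525151)
= 0.2525151 / 1.2525151
= 0.2016

0.2016


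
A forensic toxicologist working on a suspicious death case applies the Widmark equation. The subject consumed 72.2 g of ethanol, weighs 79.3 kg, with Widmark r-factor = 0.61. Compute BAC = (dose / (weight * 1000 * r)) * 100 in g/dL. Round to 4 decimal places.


Applying the Widmark formula:
BAC = (dose_g / (body_wt * 1000 * r)) * 100
Denominator = 79.3 * 1000 * 0.61 = 48373
BAC = (72.2 / 48373) * 100
BAC = 0.1493 g/dL

0.1493


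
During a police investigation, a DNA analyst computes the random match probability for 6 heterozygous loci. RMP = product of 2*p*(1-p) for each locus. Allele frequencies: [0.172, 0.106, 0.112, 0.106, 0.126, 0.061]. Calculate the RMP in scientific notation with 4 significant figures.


Computing RMP for 6 loci:
Locus 1: 2 * 0.172 * 0.828 = 0.284832
Locus 2: 2 * 0.106 * 0.894 = 0.189528
Locus 3: 2 * 0.112 * 0.888 = 0.198912
Locus 4: 2 * 0.106 * 0.894 = 0.189528
Locus 5: 2 * 0.126 * 0.874 = 0.220248
Locus 6: 2 * 0.061 * 0.939 = 0.114558
RMP = 5.135e-05

5.135e-05


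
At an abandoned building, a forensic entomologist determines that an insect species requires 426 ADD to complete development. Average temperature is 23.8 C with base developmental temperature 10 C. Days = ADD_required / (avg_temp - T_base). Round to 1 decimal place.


Insect development time:
Effective temperature = avg_temp - T_base = 23.8 - 10 = 13.8 C
Days = ADD / effective_temp = 426 / 13.8 = 30.9 days

30.9


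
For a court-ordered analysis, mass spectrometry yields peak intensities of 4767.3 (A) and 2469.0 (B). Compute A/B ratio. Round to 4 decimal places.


Spectral peak ratio:
Peak A = 4767.3 counts
Peak B = 2469.0 counts
Ratio = 4767.3 / 2469.0 = 1.9309

1.9309


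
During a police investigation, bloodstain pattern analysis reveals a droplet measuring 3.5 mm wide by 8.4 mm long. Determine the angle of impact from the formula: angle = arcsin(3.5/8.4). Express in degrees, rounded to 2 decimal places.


Blood spatter impact angle calculation:
width / length = 3.5 / 8.4 = 0.416667
angle = arcsin(0.416667)
angle = 24.62 degrees

24.62
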